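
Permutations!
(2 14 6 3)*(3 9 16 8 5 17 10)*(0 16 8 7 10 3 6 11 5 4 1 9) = (0 16 7 10 6)(1 9 8 4)(2 14 11 5 17 3) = [16, 9, 14, 2, 1, 17, 0, 10, 4, 8, 6, 5, 12, 13, 11, 15, 7, 3]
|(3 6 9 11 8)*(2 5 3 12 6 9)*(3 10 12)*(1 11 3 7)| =20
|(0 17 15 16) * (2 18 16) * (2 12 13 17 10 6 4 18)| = |(0 10 6 4 18 16)(12 13 17 15)| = 12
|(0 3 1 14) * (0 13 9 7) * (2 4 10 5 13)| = 11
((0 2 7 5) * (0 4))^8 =(0 5 2 4 7)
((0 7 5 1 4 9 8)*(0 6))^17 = (0 7 5 1 4 9 8 6)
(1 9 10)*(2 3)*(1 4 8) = (1 9 10 4 8)(2 3) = [0, 9, 3, 2, 8, 5, 6, 7, 1, 10, 4]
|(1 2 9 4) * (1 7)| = 5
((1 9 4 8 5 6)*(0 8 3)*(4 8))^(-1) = ((0 4 3)(1 9 8 5 6))^(-1) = (0 3 4)(1 6 5 8 9)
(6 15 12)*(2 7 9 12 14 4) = [0, 1, 7, 3, 2, 5, 15, 9, 8, 12, 10, 11, 6, 13, 4, 14] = (2 7 9 12 6 15 14 4)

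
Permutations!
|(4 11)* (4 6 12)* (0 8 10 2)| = 4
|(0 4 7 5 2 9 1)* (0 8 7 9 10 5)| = 6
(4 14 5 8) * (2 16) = [0, 1, 16, 3, 14, 8, 6, 7, 4, 9, 10, 11, 12, 13, 5, 15, 2] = (2 16)(4 14 5 8)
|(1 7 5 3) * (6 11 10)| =|(1 7 5 3)(6 11 10)| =12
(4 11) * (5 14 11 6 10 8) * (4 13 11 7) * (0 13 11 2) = (0 13 2)(4 6 10 8 5 14 7) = [13, 1, 0, 3, 6, 14, 10, 4, 5, 9, 8, 11, 12, 2, 7]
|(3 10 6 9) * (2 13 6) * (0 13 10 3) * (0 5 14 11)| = 14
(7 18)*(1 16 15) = (1 16 15)(7 18) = [0, 16, 2, 3, 4, 5, 6, 18, 8, 9, 10, 11, 12, 13, 14, 1, 15, 17, 7]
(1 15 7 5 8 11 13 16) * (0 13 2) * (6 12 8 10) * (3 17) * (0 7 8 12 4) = (0 13 16 1 15 8 11 2 7 5 10 6 4)(3 17) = [13, 15, 7, 17, 0, 10, 4, 5, 11, 9, 6, 2, 12, 16, 14, 8, 1, 3]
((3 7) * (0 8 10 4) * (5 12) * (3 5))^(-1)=((0 8 10 4)(3 7 5 12))^(-1)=(0 4 10 8)(3 12 5 7)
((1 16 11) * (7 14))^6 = ((1 16 11)(7 14))^6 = (16)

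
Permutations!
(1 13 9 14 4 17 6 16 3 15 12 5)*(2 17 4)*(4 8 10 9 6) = (1 13 6 16 3 15 12 5)(2 17 4 8 10 9 14) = [0, 13, 17, 15, 8, 1, 16, 7, 10, 14, 9, 11, 5, 6, 2, 12, 3, 4]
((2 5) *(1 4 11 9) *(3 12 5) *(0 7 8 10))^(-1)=(0 10 8 7)(1 9 11 4)(2 5 12 3)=((0 7 8 10)(1 4 11 9)(2 3 12 5))^(-1)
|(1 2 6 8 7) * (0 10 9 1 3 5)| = 10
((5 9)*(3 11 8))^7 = ((3 11 8)(5 9))^7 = (3 11 8)(5 9)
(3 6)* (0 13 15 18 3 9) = [13, 1, 2, 6, 4, 5, 9, 7, 8, 0, 10, 11, 12, 15, 14, 18, 16, 17, 3] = (0 13 15 18 3 6 9)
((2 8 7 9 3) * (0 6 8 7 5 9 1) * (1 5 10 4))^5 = (0 1 4 10 8 6)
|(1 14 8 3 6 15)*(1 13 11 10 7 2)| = 11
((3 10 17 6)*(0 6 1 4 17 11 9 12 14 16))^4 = (0 11 16 10 14 3 12 6 9)(1 4 17)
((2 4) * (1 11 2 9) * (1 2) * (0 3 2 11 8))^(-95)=(0 3 2 4 9 11 1 8)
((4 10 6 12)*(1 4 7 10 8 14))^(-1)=(1 14 8 4)(6 10 7 12)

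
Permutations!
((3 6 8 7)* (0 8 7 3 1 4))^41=((0 8 3 6 7 1 4))^41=(0 4 1 7 6 3 8)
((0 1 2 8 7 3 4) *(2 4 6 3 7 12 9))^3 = (2 9 12 8)(3 6)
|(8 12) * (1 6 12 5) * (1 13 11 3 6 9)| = |(1 9)(3 6 12 8 5 13 11)| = 14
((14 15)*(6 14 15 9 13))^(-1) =((15)(6 14 9 13))^(-1) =(15)(6 13 9 14)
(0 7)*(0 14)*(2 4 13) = [7, 1, 4, 3, 13, 5, 6, 14, 8, 9, 10, 11, 12, 2, 0] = (0 7 14)(2 4 13)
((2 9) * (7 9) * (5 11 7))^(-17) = ((2 5 11 7 9))^(-17) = (2 7 5 9 11)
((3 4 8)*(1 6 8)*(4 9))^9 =((1 6 8 3 9 4))^9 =(1 3)(4 8)(6 9)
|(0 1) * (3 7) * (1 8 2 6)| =10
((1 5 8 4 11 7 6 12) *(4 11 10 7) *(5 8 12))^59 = ((1 8 11 4 10 7 6 5 12))^59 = (1 7 8 6 11 5 4 12 10)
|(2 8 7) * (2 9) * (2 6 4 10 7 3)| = 15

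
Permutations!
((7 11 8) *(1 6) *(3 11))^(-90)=(3 8)(7 11)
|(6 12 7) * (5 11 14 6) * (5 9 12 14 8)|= 6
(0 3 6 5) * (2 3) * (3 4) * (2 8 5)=[8, 1, 4, 6, 3, 0, 2, 7, 5]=(0 8 5)(2 4 3 6)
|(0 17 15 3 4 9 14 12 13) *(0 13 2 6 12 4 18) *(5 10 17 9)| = 30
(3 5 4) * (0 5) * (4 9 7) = (0 5 9 7 4 3) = [5, 1, 2, 0, 3, 9, 6, 4, 8, 7]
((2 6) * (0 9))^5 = (0 9)(2 6)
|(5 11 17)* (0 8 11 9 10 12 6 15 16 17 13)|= 8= |(0 8 11 13)(5 9 10 12 6 15 16 17)|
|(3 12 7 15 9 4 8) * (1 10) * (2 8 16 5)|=10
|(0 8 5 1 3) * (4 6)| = |(0 8 5 1 3)(4 6)| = 10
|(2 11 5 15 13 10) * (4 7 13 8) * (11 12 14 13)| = 30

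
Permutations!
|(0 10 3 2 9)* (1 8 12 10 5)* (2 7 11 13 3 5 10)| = 8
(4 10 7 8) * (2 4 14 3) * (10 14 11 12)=[0, 1, 4, 2, 14, 5, 6, 8, 11, 9, 7, 12, 10, 13, 3]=(2 4 14 3)(7 8 11 12 10)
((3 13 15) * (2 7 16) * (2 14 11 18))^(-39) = ((2 7 16 14 11 18)(3 13 15))^(-39) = (2 14)(7 11)(16 18)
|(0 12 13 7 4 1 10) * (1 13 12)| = 3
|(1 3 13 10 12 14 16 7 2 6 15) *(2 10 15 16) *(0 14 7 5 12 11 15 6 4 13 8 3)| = |(0 14 2 4 13 6 16 5 12 7 10 11 15 1)(3 8)| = 14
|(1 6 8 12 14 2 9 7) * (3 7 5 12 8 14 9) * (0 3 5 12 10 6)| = 20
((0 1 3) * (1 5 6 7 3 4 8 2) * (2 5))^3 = (0 4 6)(1 5 3)(2 8 7)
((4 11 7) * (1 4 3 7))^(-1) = (1 11 4)(3 7)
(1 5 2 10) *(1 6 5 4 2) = (1 4 2 10 6 5) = [0, 4, 10, 3, 2, 1, 5, 7, 8, 9, 6]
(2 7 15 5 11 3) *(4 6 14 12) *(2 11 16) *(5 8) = (2 7 15 8 5 16)(3 11)(4 6 14 12) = [0, 1, 7, 11, 6, 16, 14, 15, 5, 9, 10, 3, 4, 13, 12, 8, 2]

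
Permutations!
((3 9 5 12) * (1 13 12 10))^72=((1 13 12 3 9 5 10))^72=(1 12 9 10 13 3 5)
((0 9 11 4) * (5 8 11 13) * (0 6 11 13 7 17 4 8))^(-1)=((0 9 7 17 4 6 11 8 13 5))^(-1)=(0 5 13 8 11 6 4 17 7 9)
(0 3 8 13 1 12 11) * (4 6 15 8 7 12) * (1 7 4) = [3, 1, 2, 4, 6, 5, 15, 12, 13, 9, 10, 0, 11, 7, 14, 8] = (0 3 4 6 15 8 13 7 12 11)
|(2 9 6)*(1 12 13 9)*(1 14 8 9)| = |(1 12 13)(2 14 8 9 6)| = 15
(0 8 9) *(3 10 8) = [3, 1, 2, 10, 4, 5, 6, 7, 9, 0, 8] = (0 3 10 8 9)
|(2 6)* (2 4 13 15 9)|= 6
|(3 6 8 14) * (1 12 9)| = 12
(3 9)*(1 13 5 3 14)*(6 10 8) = (1 13 5 3 9 14)(6 10 8) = [0, 13, 2, 9, 4, 3, 10, 7, 6, 14, 8, 11, 12, 5, 1]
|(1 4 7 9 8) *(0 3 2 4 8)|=|(0 3 2 4 7 9)(1 8)|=6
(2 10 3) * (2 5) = (2 10 3 5) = [0, 1, 10, 5, 4, 2, 6, 7, 8, 9, 3]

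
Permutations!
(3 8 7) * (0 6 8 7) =(0 6 8)(3 7) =[6, 1, 2, 7, 4, 5, 8, 3, 0]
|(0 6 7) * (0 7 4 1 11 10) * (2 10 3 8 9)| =|(0 6 4 1 11 3 8 9 2 10)| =10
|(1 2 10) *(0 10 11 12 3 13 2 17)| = 20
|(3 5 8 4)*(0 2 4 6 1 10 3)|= 6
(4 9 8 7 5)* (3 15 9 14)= (3 15 9 8 7 5 4 14)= [0, 1, 2, 15, 14, 4, 6, 5, 7, 8, 10, 11, 12, 13, 3, 9]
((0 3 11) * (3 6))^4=((0 6 3 11))^4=(11)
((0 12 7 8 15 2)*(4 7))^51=((0 12 4 7 8 15 2))^51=(0 4 8 2 12 7 15)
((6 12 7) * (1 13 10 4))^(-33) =(1 4 10 13)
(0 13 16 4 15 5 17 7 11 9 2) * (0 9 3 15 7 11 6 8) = (0 13 16 4 7 6 8)(2 9)(3 15 5 17 11) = [13, 1, 9, 15, 7, 17, 8, 6, 0, 2, 10, 3, 12, 16, 14, 5, 4, 11]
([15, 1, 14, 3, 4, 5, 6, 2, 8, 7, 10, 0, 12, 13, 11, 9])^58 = (0 9 2 11 15 7 14)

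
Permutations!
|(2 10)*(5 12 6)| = |(2 10)(5 12 6)| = 6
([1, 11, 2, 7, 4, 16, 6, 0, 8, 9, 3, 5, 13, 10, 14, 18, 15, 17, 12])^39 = (0 5 18 10)(1 16 12 3)(7 11 15 13)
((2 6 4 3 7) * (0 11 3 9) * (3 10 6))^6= (11)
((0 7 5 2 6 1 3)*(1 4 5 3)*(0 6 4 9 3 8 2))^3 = (9)(0 2)(4 7)(5 8)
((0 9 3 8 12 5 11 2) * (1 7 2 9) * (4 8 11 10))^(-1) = (0 2 7 1)(3 9 11)(4 10 5 12 8) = ((0 1 7 2)(3 11 9)(4 8 12 5 10))^(-1)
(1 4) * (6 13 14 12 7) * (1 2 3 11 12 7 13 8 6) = (1 4 2 3 11 12 13 14 7)(6 8) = [0, 4, 3, 11, 2, 5, 8, 1, 6, 9, 10, 12, 13, 14, 7]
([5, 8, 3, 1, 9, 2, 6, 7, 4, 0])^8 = [0, 1, 2, 3, 4, 5, 6, 7, 8, 9]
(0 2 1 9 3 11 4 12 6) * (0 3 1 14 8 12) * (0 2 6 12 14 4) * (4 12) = (0 6 3 11)(1 9)(2 12 4)(8 14) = [6, 9, 12, 11, 2, 5, 3, 7, 14, 1, 10, 0, 4, 13, 8]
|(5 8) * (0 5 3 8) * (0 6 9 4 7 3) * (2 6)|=9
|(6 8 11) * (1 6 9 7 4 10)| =|(1 6 8 11 9 7 4 10)| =8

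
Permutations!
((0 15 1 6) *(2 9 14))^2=((0 15 1 6)(2 9 14))^2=(0 1)(2 14 9)(6 15)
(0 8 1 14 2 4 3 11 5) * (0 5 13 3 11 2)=(0 8 1 14)(2 4 11 13 3)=[8, 14, 4, 2, 11, 5, 6, 7, 1, 9, 10, 13, 12, 3, 0]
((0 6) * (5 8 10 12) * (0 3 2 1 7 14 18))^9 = (0 6 3 2 1 7 14 18)(5 8 10 12)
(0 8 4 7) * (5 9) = (0 8 4 7)(5 9) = [8, 1, 2, 3, 7, 9, 6, 0, 4, 5]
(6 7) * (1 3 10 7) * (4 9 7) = [0, 3, 2, 10, 9, 5, 1, 6, 8, 7, 4] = (1 3 10 4 9 7 6)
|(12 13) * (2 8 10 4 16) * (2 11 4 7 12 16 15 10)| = 8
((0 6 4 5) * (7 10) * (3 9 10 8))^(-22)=(0 4)(3 7 9 8 10)(5 6)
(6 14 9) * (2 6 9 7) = (2 6 14 7) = [0, 1, 6, 3, 4, 5, 14, 2, 8, 9, 10, 11, 12, 13, 7]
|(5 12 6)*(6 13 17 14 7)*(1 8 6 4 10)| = 11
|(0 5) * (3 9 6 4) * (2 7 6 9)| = |(9)(0 5)(2 7 6 4 3)| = 10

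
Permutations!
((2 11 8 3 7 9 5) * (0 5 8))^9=(0 5 2 11)(3 7 9 8)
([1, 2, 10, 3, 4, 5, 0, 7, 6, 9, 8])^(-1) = [6, 0, 1, 3, 4, 5, 8, 7, 10, 9, 2]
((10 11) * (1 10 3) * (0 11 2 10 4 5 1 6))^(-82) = (0 3)(1 5 4)(6 11)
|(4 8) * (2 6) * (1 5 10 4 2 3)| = 8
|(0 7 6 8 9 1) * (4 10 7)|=8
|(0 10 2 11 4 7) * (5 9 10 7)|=6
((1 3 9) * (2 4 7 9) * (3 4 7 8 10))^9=(1 4 8 10 3 2 7 9)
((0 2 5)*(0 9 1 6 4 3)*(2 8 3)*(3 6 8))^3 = ((0 3)(1 8 6 4 2 5 9))^3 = (0 3)(1 4 9 6 5 8 2)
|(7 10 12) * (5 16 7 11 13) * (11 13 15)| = 6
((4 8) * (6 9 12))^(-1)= ((4 8)(6 9 12))^(-1)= (4 8)(6 12 9)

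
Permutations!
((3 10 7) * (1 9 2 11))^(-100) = ((1 9 2 11)(3 10 7))^(-100) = (11)(3 7 10)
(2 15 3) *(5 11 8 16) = (2 15 3)(5 11 8 16) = [0, 1, 15, 2, 4, 11, 6, 7, 16, 9, 10, 8, 12, 13, 14, 3, 5]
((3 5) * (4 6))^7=((3 5)(4 6))^7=(3 5)(4 6)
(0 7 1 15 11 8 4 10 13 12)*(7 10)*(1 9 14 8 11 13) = (0 10 1 15 13 12)(4 7 9 14 8) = [10, 15, 2, 3, 7, 5, 6, 9, 4, 14, 1, 11, 0, 12, 8, 13]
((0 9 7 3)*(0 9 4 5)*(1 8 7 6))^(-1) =((0 4 5)(1 8 7 3 9 6))^(-1) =(0 5 4)(1 6 9 3 7 8)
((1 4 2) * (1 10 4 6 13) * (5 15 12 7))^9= (5 15 12 7)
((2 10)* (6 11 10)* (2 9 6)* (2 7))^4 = ((2 7)(6 11 10 9))^4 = (11)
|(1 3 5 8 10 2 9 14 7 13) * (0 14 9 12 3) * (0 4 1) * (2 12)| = |(0 14 7 13)(1 4)(3 5 8 10 12)| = 20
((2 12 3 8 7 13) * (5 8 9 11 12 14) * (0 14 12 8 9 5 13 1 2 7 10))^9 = (0 9 2 14 11 12 13 8 3 7 10 5 1)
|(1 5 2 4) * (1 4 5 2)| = 3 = |(1 2 5)|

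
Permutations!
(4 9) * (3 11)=(3 11)(4 9)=[0, 1, 2, 11, 9, 5, 6, 7, 8, 4, 10, 3]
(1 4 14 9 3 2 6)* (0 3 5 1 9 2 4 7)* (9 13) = [3, 7, 6, 4, 14, 1, 13, 0, 8, 5, 10, 11, 12, 9, 2] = (0 3 4 14 2 6 13 9 5 1 7)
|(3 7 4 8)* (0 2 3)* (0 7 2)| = |(2 3)(4 8 7)| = 6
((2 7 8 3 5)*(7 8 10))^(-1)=(2 5 3 8)(7 10)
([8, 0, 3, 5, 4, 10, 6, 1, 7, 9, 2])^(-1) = [1, 7, 10, 2, 4, 3, 6, 8, 0, 9, 5]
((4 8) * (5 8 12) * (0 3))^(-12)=((0 3)(4 12 5 8))^(-12)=(12)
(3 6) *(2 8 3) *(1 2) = (1 2 8 3 6) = [0, 2, 8, 6, 4, 5, 1, 7, 3]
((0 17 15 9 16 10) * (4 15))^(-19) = (0 4 9 10 17 15 16)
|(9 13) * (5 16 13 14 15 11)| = 7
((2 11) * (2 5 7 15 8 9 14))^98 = (2 5 15 9)(7 8 14 11)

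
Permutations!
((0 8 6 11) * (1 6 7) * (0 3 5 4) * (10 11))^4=(0 6 5 7 11)(1 3 8 10 4)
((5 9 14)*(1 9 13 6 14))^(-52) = (14) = ((1 9)(5 13 6 14))^(-52)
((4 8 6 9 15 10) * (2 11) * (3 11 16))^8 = (16)(4 6 15)(8 9 10)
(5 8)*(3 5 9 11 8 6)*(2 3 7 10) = (2 3 5 6 7 10)(8 9 11) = [0, 1, 3, 5, 4, 6, 7, 10, 9, 11, 2, 8]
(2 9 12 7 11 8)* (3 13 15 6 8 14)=[0, 1, 9, 13, 4, 5, 8, 11, 2, 12, 10, 14, 7, 15, 3, 6]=(2 9 12 7 11 14 3 13 15 6 8)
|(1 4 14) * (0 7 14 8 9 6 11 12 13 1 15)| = 8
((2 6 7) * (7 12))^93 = ((2 6 12 7))^93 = (2 6 12 7)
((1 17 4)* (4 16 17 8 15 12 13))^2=((1 8 15 12 13 4)(16 17))^2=(17)(1 15 13)(4 8 12)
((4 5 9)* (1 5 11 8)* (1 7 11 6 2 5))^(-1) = ((2 5 9 4 6)(7 11 8))^(-1) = (2 6 4 9 5)(7 8 11)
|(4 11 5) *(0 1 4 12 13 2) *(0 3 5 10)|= 5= |(0 1 4 11 10)(2 3 5 12 13)|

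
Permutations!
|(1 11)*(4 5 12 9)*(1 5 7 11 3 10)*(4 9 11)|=6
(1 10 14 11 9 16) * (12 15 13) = (1 10 14 11 9 16)(12 15 13) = [0, 10, 2, 3, 4, 5, 6, 7, 8, 16, 14, 9, 15, 12, 11, 13, 1]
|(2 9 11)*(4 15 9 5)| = 6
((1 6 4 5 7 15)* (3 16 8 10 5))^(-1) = ((1 6 4 3 16 8 10 5 7 15))^(-1) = (1 15 7 5 10 8 16 3 4 6)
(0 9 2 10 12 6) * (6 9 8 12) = (0 8 12 9 2 10 6) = [8, 1, 10, 3, 4, 5, 0, 7, 12, 2, 6, 11, 9]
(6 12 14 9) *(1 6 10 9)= (1 6 12 14)(9 10)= [0, 6, 2, 3, 4, 5, 12, 7, 8, 10, 9, 11, 14, 13, 1]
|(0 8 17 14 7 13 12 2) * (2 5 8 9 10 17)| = 11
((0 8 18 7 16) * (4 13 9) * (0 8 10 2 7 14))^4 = (0 16)(2 18)(4 13 9)(7 14)(8 10)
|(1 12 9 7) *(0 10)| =|(0 10)(1 12 9 7)| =4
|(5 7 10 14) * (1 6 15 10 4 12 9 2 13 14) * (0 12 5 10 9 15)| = |(0 12 15 9 2 13 14 10 1 6)(4 5 7)| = 30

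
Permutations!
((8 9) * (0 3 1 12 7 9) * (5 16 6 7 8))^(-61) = (0 8 12 1 3)(5 9 7 6 16)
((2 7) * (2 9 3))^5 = ((2 7 9 3))^5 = (2 7 9 3)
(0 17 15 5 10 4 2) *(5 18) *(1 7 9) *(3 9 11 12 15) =(0 17 3 9 1 7 11 12 15 18 5 10 4 2) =[17, 7, 0, 9, 2, 10, 6, 11, 8, 1, 4, 12, 15, 13, 14, 18, 16, 3, 5]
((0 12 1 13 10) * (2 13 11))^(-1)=((0 12 1 11 2 13 10))^(-1)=(0 10 13 2 11 1 12)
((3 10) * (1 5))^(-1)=((1 5)(3 10))^(-1)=(1 5)(3 10)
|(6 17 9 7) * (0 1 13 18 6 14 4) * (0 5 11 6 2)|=40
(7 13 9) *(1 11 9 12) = (1 11 9 7 13 12) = [0, 11, 2, 3, 4, 5, 6, 13, 8, 7, 10, 9, 1, 12]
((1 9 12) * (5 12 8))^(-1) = (1 12 5 8 9)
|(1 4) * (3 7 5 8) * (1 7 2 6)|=8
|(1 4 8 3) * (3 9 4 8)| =|(1 8 9 4 3)| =5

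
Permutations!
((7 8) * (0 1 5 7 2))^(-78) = ((0 1 5 7 8 2))^(-78) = (8)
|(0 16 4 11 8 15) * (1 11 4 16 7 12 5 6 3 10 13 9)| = 13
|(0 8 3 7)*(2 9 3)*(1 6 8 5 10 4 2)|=|(0 5 10 4 2 9 3 7)(1 6 8)|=24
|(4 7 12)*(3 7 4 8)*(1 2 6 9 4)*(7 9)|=|(1 2 6 7 12 8 3 9 4)|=9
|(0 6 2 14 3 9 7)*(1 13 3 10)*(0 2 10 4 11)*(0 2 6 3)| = 8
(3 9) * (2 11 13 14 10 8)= (2 11 13 14 10 8)(3 9)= [0, 1, 11, 9, 4, 5, 6, 7, 2, 3, 8, 13, 12, 14, 10]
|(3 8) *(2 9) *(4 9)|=|(2 4 9)(3 8)|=6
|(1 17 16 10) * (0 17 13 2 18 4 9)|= |(0 17 16 10 1 13 2 18 4 9)|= 10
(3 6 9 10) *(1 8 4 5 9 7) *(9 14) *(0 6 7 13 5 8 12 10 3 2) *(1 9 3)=(0 6 13 5 14 3 7 9 1 12 10 2)(4 8)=[6, 12, 0, 7, 8, 14, 13, 9, 4, 1, 2, 11, 10, 5, 3]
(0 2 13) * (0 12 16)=(0 2 13 12 16)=[2, 1, 13, 3, 4, 5, 6, 7, 8, 9, 10, 11, 16, 12, 14, 15, 0]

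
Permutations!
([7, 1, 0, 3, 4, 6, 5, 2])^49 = (0 7 2)(5 6)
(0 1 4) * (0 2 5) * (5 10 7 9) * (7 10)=(10)(0 1 4 2 7 9 5)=[1, 4, 7, 3, 2, 0, 6, 9, 8, 5, 10]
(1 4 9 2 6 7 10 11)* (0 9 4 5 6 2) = (0 9)(1 5 6 7 10 11) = [9, 5, 2, 3, 4, 6, 7, 10, 8, 0, 11, 1]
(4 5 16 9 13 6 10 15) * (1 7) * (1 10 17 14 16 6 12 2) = (1 7 10 15 4 5 6 17 14 16 9 13 12 2) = [0, 7, 1, 3, 5, 6, 17, 10, 8, 13, 15, 11, 2, 12, 16, 4, 9, 14]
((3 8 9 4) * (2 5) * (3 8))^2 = (4 9 8)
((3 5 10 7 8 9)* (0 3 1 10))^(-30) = (10) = ((0 3 5)(1 10 7 8 9))^(-30)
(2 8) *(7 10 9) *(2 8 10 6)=[0, 1, 10, 3, 4, 5, 2, 6, 8, 7, 9]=(2 10 9 7 6)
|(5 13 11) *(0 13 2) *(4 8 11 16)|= 8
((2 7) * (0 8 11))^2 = ((0 8 11)(2 7))^2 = (0 11 8)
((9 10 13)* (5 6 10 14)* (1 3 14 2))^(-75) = (1 13 5)(2 10 14)(3 9 6)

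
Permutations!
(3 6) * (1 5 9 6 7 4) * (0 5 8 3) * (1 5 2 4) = (0 2 4 5 9 6)(1 8 3 7) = [2, 8, 4, 7, 5, 9, 0, 1, 3, 6]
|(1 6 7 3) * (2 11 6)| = |(1 2 11 6 7 3)| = 6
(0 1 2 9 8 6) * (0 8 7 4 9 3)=[1, 2, 3, 0, 9, 5, 8, 4, 6, 7]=(0 1 2 3)(4 9 7)(6 8)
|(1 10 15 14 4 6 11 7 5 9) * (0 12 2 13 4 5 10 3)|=|(0 12 2 13 4 6 11 7 10 15 14 5 9 1 3)|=15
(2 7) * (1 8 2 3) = (1 8 2 7 3) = [0, 8, 7, 1, 4, 5, 6, 3, 2]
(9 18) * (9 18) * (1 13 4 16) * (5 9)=[0, 13, 2, 3, 16, 9, 6, 7, 8, 5, 10, 11, 12, 4, 14, 15, 1, 17, 18]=(18)(1 13 4 16)(5 9)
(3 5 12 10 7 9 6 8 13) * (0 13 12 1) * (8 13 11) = (0 11 8 12 10 7 9 6 13 3 5 1) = [11, 0, 2, 5, 4, 1, 13, 9, 12, 6, 7, 8, 10, 3]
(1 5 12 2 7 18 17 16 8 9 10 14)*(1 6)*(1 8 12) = [0, 5, 7, 3, 4, 1, 8, 18, 9, 10, 14, 11, 2, 13, 6, 15, 12, 16, 17] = (1 5)(2 7 18 17 16 12)(6 8 9 10 14)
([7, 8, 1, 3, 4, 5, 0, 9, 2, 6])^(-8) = (9)(1 8 2)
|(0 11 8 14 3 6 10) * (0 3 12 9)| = 6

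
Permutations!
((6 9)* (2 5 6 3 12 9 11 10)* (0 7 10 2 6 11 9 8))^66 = (0 10 9 12)(3 8 7 6)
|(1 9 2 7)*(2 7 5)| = 6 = |(1 9 7)(2 5)|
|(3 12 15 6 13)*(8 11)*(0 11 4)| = 20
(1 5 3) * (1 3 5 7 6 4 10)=(1 7 6 4 10)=[0, 7, 2, 3, 10, 5, 4, 6, 8, 9, 1]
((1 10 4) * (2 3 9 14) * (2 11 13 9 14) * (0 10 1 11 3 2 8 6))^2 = (14)(0 4 13 8)(6 10 11 9)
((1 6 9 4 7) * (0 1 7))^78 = (0 9 1 4 6)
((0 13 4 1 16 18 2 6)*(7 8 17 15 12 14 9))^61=(0 18 4 6 16 13 2 1)(7 14 15 8 9 12 17)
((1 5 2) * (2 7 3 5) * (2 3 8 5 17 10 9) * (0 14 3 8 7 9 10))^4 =((0 14 3 17)(1 8 5 9 2))^4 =(17)(1 2 9 5 8)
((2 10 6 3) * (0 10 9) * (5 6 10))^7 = (10)(0 5 6 3 2 9)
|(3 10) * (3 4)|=3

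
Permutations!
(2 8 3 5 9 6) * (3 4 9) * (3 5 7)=[0, 1, 8, 7, 9, 5, 2, 3, 4, 6]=(2 8 4 9 6)(3 7)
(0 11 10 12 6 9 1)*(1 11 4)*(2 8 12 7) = [4, 0, 8, 3, 1, 5, 9, 2, 12, 11, 7, 10, 6] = (0 4 1)(2 8 12 6 9 11 10 7)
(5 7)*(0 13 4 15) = (0 13 4 15)(5 7) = [13, 1, 2, 3, 15, 7, 6, 5, 8, 9, 10, 11, 12, 4, 14, 0]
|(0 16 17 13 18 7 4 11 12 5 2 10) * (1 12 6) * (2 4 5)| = |(0 16 17 13 18 7 5 4 11 6 1 12 2 10)| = 14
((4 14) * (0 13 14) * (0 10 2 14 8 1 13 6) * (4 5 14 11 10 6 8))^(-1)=((0 8 1 13 4 6)(2 11 10)(5 14))^(-1)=(0 6 4 13 1 8)(2 10 11)(5 14)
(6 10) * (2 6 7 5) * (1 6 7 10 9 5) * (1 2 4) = (10)(1 6 9 5 4)(2 7) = [0, 6, 7, 3, 1, 4, 9, 2, 8, 5, 10]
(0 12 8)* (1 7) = (0 12 8)(1 7) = [12, 7, 2, 3, 4, 5, 6, 1, 0, 9, 10, 11, 8]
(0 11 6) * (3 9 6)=(0 11 3 9 6)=[11, 1, 2, 9, 4, 5, 0, 7, 8, 6, 10, 3]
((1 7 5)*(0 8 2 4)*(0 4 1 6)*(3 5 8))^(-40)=((0 3 5 6)(1 7 8 2))^(-40)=(8)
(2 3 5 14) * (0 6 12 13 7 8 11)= (0 6 12 13 7 8 11)(2 3 5 14)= [6, 1, 3, 5, 4, 14, 12, 8, 11, 9, 10, 0, 13, 7, 2]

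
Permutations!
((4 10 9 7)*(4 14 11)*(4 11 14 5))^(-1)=(14)(4 5 7 9 10)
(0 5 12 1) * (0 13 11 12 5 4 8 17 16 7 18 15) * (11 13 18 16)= (0 4 8 17 11 12 1 18 15)(7 16)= [4, 18, 2, 3, 8, 5, 6, 16, 17, 9, 10, 12, 1, 13, 14, 0, 7, 11, 15]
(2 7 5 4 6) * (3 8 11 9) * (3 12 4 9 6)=(2 7 5 9 12 4 3 8 11 6)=[0, 1, 7, 8, 3, 9, 2, 5, 11, 12, 10, 6, 4]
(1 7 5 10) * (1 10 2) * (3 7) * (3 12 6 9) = (1 12 6 9 3 7 5 2) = [0, 12, 1, 7, 4, 2, 9, 5, 8, 3, 10, 11, 6]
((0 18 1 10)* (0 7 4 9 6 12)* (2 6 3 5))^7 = ((0 18 1 10 7 4 9 3 5 2 6 12))^7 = (0 3 1 2 7 12 9 18 5 10 6 4)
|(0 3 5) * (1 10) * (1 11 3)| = |(0 1 10 11 3 5)| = 6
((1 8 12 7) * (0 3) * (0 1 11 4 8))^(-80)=((0 3 1)(4 8 12 7 11))^(-80)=(12)(0 3 1)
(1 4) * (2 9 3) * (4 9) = (1 9 3 2 4) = [0, 9, 4, 2, 1, 5, 6, 7, 8, 3]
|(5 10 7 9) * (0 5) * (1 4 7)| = |(0 5 10 1 4 7 9)| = 7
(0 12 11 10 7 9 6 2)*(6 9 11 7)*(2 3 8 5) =(0 12 7 11 10 6 3 8 5 2) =[12, 1, 0, 8, 4, 2, 3, 11, 5, 9, 6, 10, 7]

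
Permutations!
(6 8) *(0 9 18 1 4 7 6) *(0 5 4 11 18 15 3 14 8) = (0 9 15 3 14 8 5 4 7 6)(1 11 18) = [9, 11, 2, 14, 7, 4, 0, 6, 5, 15, 10, 18, 12, 13, 8, 3, 16, 17, 1]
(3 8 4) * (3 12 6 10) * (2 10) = (2 10 3 8 4 12 6) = [0, 1, 10, 8, 12, 5, 2, 7, 4, 9, 3, 11, 6]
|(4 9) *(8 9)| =3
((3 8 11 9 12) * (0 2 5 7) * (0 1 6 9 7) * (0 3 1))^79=((0 2 5 3 8 11 7)(1 6 9 12))^79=(0 5 8 7 2 3 11)(1 12 9 6)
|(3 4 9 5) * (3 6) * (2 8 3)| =7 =|(2 8 3 4 9 5 6)|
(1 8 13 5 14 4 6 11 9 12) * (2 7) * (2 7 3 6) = (1 8 13 5 14 4 2 3 6 11 9 12) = [0, 8, 3, 6, 2, 14, 11, 7, 13, 12, 10, 9, 1, 5, 4]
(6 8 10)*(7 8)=(6 7 8 10)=[0, 1, 2, 3, 4, 5, 7, 8, 10, 9, 6]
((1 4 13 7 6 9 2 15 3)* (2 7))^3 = (1 2)(3 13)(4 15)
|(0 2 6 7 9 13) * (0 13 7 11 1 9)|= 7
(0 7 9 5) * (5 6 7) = (0 5)(6 7 9) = [5, 1, 2, 3, 4, 0, 7, 9, 8, 6]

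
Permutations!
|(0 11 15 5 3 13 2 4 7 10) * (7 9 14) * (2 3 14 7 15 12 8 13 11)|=30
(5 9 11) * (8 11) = [0, 1, 2, 3, 4, 9, 6, 7, 11, 8, 10, 5] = (5 9 8 11)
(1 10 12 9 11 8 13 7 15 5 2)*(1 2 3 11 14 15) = [0, 10, 2, 11, 4, 3, 6, 1, 13, 14, 12, 8, 9, 7, 15, 5] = (1 10 12 9 14 15 5 3 11 8 13 7)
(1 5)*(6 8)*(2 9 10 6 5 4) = [0, 4, 9, 3, 2, 1, 8, 7, 5, 10, 6] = (1 4 2 9 10 6 8 5)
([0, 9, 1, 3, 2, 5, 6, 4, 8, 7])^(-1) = [0, 2, 4, 3, 7, 5, 6, 9, 8, 1]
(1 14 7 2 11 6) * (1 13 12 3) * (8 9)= [0, 14, 11, 1, 4, 5, 13, 2, 9, 8, 10, 6, 3, 12, 7]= (1 14 7 2 11 6 13 12 3)(8 9)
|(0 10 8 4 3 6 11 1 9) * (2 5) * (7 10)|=10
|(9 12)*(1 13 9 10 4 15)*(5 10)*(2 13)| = |(1 2 13 9 12 5 10 4 15)| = 9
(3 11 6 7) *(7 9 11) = (3 7)(6 9 11) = [0, 1, 2, 7, 4, 5, 9, 3, 8, 11, 10, 6]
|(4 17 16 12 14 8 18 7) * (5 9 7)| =10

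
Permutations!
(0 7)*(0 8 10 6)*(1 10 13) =(0 7 8 13 1 10 6) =[7, 10, 2, 3, 4, 5, 0, 8, 13, 9, 6, 11, 12, 1]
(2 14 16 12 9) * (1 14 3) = (1 14 16 12 9 2 3) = [0, 14, 3, 1, 4, 5, 6, 7, 8, 2, 10, 11, 9, 13, 16, 15, 12]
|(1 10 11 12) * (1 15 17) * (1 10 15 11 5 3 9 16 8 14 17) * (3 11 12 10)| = |(1 15)(3 9 16 8 14 17)(5 11 10)| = 6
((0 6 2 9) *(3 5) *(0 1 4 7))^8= ((0 6 2 9 1 4 7)(3 5))^8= (0 6 2 9 1 4 7)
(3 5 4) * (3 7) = (3 5 4 7) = [0, 1, 2, 5, 7, 4, 6, 3]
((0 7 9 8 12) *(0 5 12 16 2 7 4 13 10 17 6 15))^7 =(17)(2 9 16 7 8)(5 12) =((0 4 13 10 17 6 15)(2 7 9 8 16)(5 12))^7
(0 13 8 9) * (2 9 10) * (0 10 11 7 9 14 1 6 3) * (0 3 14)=[13, 6, 0, 3, 4, 5, 14, 9, 11, 10, 2, 7, 12, 8, 1]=(0 13 8 11 7 9 10 2)(1 6 14)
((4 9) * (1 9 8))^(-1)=((1 9 4 8))^(-1)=(1 8 4 9)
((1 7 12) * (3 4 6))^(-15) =((1 7 12)(3 4 6))^(-15) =(12)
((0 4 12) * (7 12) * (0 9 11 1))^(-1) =(0 1 11 9 12 7 4)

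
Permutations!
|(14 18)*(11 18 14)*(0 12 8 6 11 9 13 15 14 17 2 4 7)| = 14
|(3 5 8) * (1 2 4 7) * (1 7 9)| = |(1 2 4 9)(3 5 8)| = 12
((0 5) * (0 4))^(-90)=((0 5 4))^(-90)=(5)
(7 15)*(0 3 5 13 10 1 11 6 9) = (0 3 5 13 10 1 11 6 9)(7 15) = [3, 11, 2, 5, 4, 13, 9, 15, 8, 0, 1, 6, 12, 10, 14, 7]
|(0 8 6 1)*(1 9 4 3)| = 7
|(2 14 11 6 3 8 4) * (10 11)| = 8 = |(2 14 10 11 6 3 8 4)|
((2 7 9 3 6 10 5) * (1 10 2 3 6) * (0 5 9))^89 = (0 7 2 6 9 10 1 3 5)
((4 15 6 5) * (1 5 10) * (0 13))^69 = ((0 13)(1 5 4 15 6 10))^69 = (0 13)(1 15)(4 10)(5 6)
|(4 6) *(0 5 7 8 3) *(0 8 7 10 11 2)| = |(0 5 10 11 2)(3 8)(4 6)| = 10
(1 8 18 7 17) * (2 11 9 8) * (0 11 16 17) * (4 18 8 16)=(0 11 9 16 17 1 2 4 18 7)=[11, 2, 4, 3, 18, 5, 6, 0, 8, 16, 10, 9, 12, 13, 14, 15, 17, 1, 7]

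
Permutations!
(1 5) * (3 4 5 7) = (1 7 3 4 5) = [0, 7, 2, 4, 5, 1, 6, 3]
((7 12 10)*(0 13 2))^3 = (13)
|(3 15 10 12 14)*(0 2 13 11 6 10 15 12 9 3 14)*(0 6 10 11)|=6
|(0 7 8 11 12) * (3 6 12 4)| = 8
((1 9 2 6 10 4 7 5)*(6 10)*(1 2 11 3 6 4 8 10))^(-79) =(1 11 6 7 2 9 3 4 5)(8 10)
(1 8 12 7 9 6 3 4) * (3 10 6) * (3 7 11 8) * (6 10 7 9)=(1 3 4)(6 7)(8 12 11)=[0, 3, 2, 4, 1, 5, 7, 6, 12, 9, 10, 8, 11]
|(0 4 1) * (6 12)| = 6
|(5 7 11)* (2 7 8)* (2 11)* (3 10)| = 6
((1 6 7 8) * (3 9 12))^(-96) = (12)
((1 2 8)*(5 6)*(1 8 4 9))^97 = (1 2 4 9)(5 6)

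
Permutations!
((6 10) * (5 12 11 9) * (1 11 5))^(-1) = (1 9 11)(5 12)(6 10)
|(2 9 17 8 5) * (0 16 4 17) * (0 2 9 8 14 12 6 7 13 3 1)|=44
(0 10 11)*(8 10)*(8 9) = (0 9 8 10 11) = [9, 1, 2, 3, 4, 5, 6, 7, 10, 8, 11, 0]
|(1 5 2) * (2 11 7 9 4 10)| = |(1 5 11 7 9 4 10 2)| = 8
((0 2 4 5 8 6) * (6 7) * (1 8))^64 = ((0 2 4 5 1 8 7 6))^64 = (8)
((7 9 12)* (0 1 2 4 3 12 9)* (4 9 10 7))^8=(0 2 10)(1 9 7)(3 4 12)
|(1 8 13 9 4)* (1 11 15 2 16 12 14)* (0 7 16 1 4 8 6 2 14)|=12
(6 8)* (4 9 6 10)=(4 9 6 8 10)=[0, 1, 2, 3, 9, 5, 8, 7, 10, 6, 4]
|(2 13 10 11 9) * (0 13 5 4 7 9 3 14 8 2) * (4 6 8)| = 36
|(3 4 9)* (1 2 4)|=5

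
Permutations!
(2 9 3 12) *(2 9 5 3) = (2 5 3 12 9) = [0, 1, 5, 12, 4, 3, 6, 7, 8, 2, 10, 11, 9]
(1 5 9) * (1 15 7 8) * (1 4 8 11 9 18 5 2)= (1 2)(4 8)(5 18)(7 11 9 15)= [0, 2, 1, 3, 8, 18, 6, 11, 4, 15, 10, 9, 12, 13, 14, 7, 16, 17, 5]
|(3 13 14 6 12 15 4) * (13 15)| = 12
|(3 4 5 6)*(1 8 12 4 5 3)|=7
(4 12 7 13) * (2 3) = (2 3)(4 12 7 13) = [0, 1, 3, 2, 12, 5, 6, 13, 8, 9, 10, 11, 7, 4]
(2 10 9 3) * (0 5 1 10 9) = (0 5 1 10)(2 9 3) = [5, 10, 9, 2, 4, 1, 6, 7, 8, 3, 0]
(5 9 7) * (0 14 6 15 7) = (0 14 6 15 7 5 9) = [14, 1, 2, 3, 4, 9, 15, 5, 8, 0, 10, 11, 12, 13, 6, 7]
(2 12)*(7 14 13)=(2 12)(7 14 13)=[0, 1, 12, 3, 4, 5, 6, 14, 8, 9, 10, 11, 2, 7, 13]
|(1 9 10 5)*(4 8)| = 4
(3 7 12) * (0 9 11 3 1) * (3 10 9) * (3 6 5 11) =(0 6 5 11 10 9 3 7 12 1) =[6, 0, 2, 7, 4, 11, 5, 12, 8, 3, 9, 10, 1]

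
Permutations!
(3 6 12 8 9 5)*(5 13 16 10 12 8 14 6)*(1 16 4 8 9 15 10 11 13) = [0, 16, 2, 5, 8, 3, 9, 7, 15, 1, 12, 13, 14, 4, 6, 10, 11] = (1 16 11 13 4 8 15 10 12 14 6 9)(3 5)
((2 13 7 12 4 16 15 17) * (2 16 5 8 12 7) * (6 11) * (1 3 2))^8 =(15 16 17)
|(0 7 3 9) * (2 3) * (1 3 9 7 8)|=|(0 8 1 3 7 2 9)|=7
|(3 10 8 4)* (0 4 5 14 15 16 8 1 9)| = |(0 4 3 10 1 9)(5 14 15 16 8)| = 30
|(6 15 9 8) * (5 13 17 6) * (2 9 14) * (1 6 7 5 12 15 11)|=12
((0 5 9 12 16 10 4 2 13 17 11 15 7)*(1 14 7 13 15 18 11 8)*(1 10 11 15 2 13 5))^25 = ((0 1 14 7)(4 13 17 8 10)(5 9 12 16 11 18 15))^25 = (0 1 14 7)(5 11 9 18 12 15 16)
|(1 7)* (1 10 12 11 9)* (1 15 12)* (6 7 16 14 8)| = 28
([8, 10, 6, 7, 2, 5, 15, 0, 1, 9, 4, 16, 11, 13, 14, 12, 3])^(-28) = (0 3 11 15 2 10 8 7 16 12 6 4 1)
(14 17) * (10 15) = [0, 1, 2, 3, 4, 5, 6, 7, 8, 9, 15, 11, 12, 13, 17, 10, 16, 14] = (10 15)(14 17)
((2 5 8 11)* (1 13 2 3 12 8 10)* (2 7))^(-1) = (1 10 5 2 7 13)(3 11 8 12)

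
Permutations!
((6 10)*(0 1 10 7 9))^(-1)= ((0 1 10 6 7 9))^(-1)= (0 9 7 6 10 1)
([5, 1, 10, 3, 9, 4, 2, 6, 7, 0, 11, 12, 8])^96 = (2 7 12 10 6 8 11)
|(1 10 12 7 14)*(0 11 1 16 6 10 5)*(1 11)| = |(0 1 5)(6 10 12 7 14 16)| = 6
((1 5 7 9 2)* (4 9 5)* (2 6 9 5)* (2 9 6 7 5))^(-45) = (7 9) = ((1 4 2)(7 9))^(-45)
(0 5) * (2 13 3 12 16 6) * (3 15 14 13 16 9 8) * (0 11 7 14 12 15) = (0 5 11 7 14 13)(2 16 6)(3 15 12 9 8) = [5, 1, 16, 15, 4, 11, 2, 14, 3, 8, 10, 7, 9, 0, 13, 12, 6]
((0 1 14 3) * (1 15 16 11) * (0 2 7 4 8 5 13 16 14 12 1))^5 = ((0 15 14 3 2 7 4 8 5 13 16 11)(1 12))^5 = (0 7 16 3 5 15 4 11 2 13 14 8)(1 12)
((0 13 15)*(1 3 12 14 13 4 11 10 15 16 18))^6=((0 4 11 10 15)(1 3 12 14 13 16 18))^6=(0 4 11 10 15)(1 18 16 13 14 12 3)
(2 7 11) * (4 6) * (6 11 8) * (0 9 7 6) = (0 9 7 8)(2 6 4 11) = [9, 1, 6, 3, 11, 5, 4, 8, 0, 7, 10, 2]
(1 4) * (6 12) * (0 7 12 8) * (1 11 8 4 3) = (0 7 12 6 4 11 8)(1 3) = [7, 3, 2, 1, 11, 5, 4, 12, 0, 9, 10, 8, 6]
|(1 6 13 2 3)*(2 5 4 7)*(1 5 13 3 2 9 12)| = |(13)(1 6 3 5 4 7 9 12)| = 8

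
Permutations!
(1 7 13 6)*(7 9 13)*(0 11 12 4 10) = (0 11 12 4 10)(1 9 13 6) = [11, 9, 2, 3, 10, 5, 1, 7, 8, 13, 0, 12, 4, 6]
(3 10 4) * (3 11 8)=(3 10 4 11 8)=[0, 1, 2, 10, 11, 5, 6, 7, 3, 9, 4, 8]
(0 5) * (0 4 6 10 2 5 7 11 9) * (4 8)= (0 7 11 9)(2 5 8 4 6 10)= [7, 1, 5, 3, 6, 8, 10, 11, 4, 0, 2, 9]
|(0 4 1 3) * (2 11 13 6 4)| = |(0 2 11 13 6 4 1 3)| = 8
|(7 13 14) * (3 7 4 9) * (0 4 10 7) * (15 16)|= 4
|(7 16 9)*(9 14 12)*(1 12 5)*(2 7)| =8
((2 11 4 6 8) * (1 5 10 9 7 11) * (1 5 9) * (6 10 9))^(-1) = (1 10 4 11 7 9 5 2 8 6)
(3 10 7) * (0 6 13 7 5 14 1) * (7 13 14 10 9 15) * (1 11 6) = (0 1)(3 9 15 7)(5 10)(6 14 11) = [1, 0, 2, 9, 4, 10, 14, 3, 8, 15, 5, 6, 12, 13, 11, 7]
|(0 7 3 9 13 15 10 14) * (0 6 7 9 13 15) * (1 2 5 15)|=12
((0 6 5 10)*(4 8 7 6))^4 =(0 6 4 5 8 10 7)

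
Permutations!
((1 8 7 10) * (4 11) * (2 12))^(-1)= (1 10 7 8)(2 12)(4 11)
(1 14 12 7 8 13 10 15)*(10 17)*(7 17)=(1 14 12 17 10 15)(7 8 13)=[0, 14, 2, 3, 4, 5, 6, 8, 13, 9, 15, 11, 17, 7, 12, 1, 16, 10]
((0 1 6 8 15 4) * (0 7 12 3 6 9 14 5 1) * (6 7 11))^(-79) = ((1 9 14 5)(3 7 12)(4 11 6 8 15))^(-79) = (1 9 14 5)(3 12 7)(4 11 6 8 15)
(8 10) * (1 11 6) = (1 11 6)(8 10) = [0, 11, 2, 3, 4, 5, 1, 7, 10, 9, 8, 6]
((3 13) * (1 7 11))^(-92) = ((1 7 11)(3 13))^(-92) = (13)(1 7 11)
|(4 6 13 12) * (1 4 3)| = |(1 4 6 13 12 3)| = 6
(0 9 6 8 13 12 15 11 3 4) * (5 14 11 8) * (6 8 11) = (0 9 8 13 12 15 11 3 4)(5 14 6) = [9, 1, 2, 4, 0, 14, 5, 7, 13, 8, 10, 3, 15, 12, 6, 11]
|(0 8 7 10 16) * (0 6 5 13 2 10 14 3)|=|(0 8 7 14 3)(2 10 16 6 5 13)|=30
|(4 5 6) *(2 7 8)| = 3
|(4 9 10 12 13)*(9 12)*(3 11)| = 6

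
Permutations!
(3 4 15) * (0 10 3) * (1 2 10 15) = (0 15)(1 2 10 3 4) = [15, 2, 10, 4, 1, 5, 6, 7, 8, 9, 3, 11, 12, 13, 14, 0]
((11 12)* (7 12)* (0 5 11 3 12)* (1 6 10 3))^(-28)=(1 10 12 6 3)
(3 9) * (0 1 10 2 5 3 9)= [1, 10, 5, 0, 4, 3, 6, 7, 8, 9, 2]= (0 1 10 2 5 3)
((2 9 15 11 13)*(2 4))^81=(2 11)(4 15)(9 13)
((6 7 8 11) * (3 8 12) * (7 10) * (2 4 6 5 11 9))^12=((2 4 6 10 7 12 3 8 9)(5 11))^12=(2 10 3)(4 7 8)(6 12 9)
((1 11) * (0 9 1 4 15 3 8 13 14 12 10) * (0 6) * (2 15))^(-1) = (0 6 10 12 14 13 8 3 15 2 4 11 1 9)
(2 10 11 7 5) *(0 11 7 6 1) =[11, 0, 10, 3, 4, 2, 1, 5, 8, 9, 7, 6] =(0 11 6 1)(2 10 7 5)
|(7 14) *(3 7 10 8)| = 5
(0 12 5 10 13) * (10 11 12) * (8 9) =[10, 1, 2, 3, 4, 11, 6, 7, 9, 8, 13, 12, 5, 0] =(0 10 13)(5 11 12)(8 9)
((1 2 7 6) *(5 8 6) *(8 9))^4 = ((1 2 7 5 9 8 6))^4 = (1 9 2 8 7 6 5)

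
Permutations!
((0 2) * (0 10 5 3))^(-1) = ((0 2 10 5 3))^(-1) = (0 3 5 10 2)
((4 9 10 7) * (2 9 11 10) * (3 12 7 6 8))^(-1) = (2 9)(3 8 6 10 11 4 7 12)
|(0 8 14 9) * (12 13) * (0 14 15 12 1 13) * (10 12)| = 10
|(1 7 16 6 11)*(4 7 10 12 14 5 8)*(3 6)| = 12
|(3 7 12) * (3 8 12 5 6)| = |(3 7 5 6)(8 12)| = 4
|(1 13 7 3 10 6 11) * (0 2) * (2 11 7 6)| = |(0 11 1 13 6 7 3 10 2)| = 9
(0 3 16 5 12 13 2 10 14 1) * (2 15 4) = (0 3 16 5 12 13 15 4 2 10 14 1) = [3, 0, 10, 16, 2, 12, 6, 7, 8, 9, 14, 11, 13, 15, 1, 4, 5]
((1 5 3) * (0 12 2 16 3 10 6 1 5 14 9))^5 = (0 5 9 3 14 16 1 2 6 12 10)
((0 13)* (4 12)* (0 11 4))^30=(13)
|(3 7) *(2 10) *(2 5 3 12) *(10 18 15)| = 8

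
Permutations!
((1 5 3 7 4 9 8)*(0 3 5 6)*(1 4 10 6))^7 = (0 7 6 3 10)(4 9 8)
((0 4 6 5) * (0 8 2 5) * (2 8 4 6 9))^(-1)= (0 6)(2 9 4 5)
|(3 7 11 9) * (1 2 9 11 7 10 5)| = 6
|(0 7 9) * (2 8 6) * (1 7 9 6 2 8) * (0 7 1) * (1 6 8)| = 10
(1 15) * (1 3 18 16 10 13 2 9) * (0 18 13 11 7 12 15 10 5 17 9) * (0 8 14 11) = [18, 10, 8, 13, 4, 17, 6, 12, 14, 1, 0, 7, 15, 2, 11, 3, 5, 9, 16] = (0 18 16 5 17 9 1 10)(2 8 14 11 7 12 15 3 13)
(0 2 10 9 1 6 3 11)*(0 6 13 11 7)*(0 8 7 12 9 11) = [2, 13, 10, 12, 4, 5, 3, 8, 7, 1, 11, 6, 9, 0] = (0 2 10 11 6 3 12 9 1 13)(7 8)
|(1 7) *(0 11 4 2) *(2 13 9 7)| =8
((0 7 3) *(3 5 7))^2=((0 3)(5 7))^2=(7)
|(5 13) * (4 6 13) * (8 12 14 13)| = 7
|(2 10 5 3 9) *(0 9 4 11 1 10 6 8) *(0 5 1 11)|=|(11)(0 9 2 6 8 5 3 4)(1 10)|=8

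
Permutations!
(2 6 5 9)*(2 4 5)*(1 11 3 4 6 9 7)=(1 11 3 4 5 7)(2 9 6)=[0, 11, 9, 4, 5, 7, 2, 1, 8, 6, 10, 3]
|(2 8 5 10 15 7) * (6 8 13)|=|(2 13 6 8 5 10 15 7)|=8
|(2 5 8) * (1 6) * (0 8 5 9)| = 4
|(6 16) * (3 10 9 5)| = 4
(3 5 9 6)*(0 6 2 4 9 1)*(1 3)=(0 6 1)(2 4 9)(3 5)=[6, 0, 4, 5, 9, 3, 1, 7, 8, 2]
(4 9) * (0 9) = (0 9 4) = [9, 1, 2, 3, 0, 5, 6, 7, 8, 4]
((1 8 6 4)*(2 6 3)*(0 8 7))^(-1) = (0 7 1 4 6 2 3 8)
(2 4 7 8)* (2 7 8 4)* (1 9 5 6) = (1 9 5 6)(4 8 7) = [0, 9, 2, 3, 8, 6, 1, 4, 7, 5]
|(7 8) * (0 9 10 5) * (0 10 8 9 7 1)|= 10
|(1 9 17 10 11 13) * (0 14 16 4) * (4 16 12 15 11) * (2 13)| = 12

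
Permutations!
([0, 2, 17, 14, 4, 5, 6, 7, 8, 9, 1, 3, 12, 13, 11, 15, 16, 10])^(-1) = (1 10 17 2)(3 11 14)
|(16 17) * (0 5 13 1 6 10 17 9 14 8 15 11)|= |(0 5 13 1 6 10 17 16 9 14 8 15 11)|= 13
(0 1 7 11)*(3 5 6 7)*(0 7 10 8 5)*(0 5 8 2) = (0 1 3 5 6 10 2)(7 11) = [1, 3, 0, 5, 4, 6, 10, 11, 8, 9, 2, 7]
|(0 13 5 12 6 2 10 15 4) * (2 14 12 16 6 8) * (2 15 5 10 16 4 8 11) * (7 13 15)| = 24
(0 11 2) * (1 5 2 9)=(0 11 9 1 5 2)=[11, 5, 0, 3, 4, 2, 6, 7, 8, 1, 10, 9]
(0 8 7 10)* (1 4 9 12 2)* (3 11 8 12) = (0 12 2 1 4 9 3 11 8 7 10) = [12, 4, 1, 11, 9, 5, 6, 10, 7, 3, 0, 8, 2]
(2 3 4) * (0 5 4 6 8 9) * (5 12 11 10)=(0 12 11 10 5 4 2 3 6 8 9)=[12, 1, 3, 6, 2, 4, 8, 7, 9, 0, 5, 10, 11]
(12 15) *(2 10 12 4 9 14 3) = (2 10 12 15 4 9 14 3) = [0, 1, 10, 2, 9, 5, 6, 7, 8, 14, 12, 11, 15, 13, 3, 4]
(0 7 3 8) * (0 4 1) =(0 7 3 8 4 1) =[7, 0, 2, 8, 1, 5, 6, 3, 4]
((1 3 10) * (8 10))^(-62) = ((1 3 8 10))^(-62) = (1 8)(3 10)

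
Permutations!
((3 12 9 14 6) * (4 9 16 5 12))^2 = ((3 4 9 14 6)(5 12 16))^2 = (3 9 6 4 14)(5 16 12)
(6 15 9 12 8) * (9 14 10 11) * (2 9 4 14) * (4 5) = [0, 1, 9, 3, 14, 4, 15, 7, 6, 12, 11, 5, 8, 13, 10, 2] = (2 9 12 8 6 15)(4 14 10 11 5)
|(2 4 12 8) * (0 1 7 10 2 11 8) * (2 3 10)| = 6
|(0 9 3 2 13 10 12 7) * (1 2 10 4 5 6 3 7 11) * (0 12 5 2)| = |(0 9 7 12 11 1)(2 13 4)(3 10 5 6)| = 12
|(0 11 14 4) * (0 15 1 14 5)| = |(0 11 5)(1 14 4 15)| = 12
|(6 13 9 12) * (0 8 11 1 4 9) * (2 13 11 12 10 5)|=12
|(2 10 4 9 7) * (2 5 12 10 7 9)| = 6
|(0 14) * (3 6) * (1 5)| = 2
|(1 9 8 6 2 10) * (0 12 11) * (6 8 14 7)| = 21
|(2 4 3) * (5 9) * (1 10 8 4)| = 6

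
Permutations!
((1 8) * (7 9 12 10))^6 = ((1 8)(7 9 12 10))^6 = (7 12)(9 10)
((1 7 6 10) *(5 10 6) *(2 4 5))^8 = (1 2 5)(4 10 7)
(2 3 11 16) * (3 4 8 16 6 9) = (2 4 8 16)(3 11 6 9) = [0, 1, 4, 11, 8, 5, 9, 7, 16, 3, 10, 6, 12, 13, 14, 15, 2]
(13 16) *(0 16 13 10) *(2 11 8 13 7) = (0 16 10)(2 11 8 13 7) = [16, 1, 11, 3, 4, 5, 6, 2, 13, 9, 0, 8, 12, 7, 14, 15, 10]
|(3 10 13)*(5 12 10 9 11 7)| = |(3 9 11 7 5 12 10 13)| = 8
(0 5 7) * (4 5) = (0 4 5 7) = [4, 1, 2, 3, 5, 7, 6, 0]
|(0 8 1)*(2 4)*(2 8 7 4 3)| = |(0 7 4 8 1)(2 3)| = 10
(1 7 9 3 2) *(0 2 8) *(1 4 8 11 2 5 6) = (0 5 6 1 7 9 3 11 2 4 8) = [5, 7, 4, 11, 8, 6, 1, 9, 0, 3, 10, 2]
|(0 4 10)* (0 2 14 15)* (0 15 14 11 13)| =6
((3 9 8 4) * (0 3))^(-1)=(0 4 8 9 3)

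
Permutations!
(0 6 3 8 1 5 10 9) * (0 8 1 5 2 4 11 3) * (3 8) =(0 6)(1 2 4 11 8 5 10 9 3) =[6, 2, 4, 1, 11, 10, 0, 7, 5, 3, 9, 8]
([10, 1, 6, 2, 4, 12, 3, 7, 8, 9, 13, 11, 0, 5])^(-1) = [12, 1, 3, 6, 4, 13, 2, 7, 8, 9, 0, 11, 5, 10]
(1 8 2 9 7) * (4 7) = (1 8 2 9 4 7) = [0, 8, 9, 3, 7, 5, 6, 1, 2, 4]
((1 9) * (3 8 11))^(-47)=((1 9)(3 8 11))^(-47)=(1 9)(3 8 11)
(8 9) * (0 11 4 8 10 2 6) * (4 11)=[4, 1, 6, 3, 8, 5, 0, 7, 9, 10, 2, 11]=(11)(0 4 8 9 10 2 6)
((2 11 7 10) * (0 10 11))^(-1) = (0 2 10)(7 11)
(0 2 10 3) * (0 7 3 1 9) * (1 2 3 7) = [3, 9, 10, 1, 4, 5, 6, 7, 8, 0, 2] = (0 3 1 9)(2 10)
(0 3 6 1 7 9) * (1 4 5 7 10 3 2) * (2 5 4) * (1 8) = (0 5 7 9)(1 10 3 6 2 8) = [5, 10, 8, 6, 4, 7, 2, 9, 1, 0, 3]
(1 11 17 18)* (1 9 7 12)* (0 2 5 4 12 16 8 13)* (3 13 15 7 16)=(0 2 5 4 12 1 11 17 18 9 16 8 15 7 3 13)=[2, 11, 5, 13, 12, 4, 6, 3, 15, 16, 10, 17, 1, 0, 14, 7, 8, 18, 9]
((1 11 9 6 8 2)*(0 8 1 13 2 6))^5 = ((0 8 6 1 11 9)(2 13))^5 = (0 9 11 1 6 8)(2 13)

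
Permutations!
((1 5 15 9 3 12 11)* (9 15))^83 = (15)(1 11 12 3 9 5)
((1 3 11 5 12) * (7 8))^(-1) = (1 12 5 11 3)(7 8)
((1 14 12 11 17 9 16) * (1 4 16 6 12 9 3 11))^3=((1 14 9 6 12)(3 11 17)(4 16))^3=(17)(1 6 14 12 9)(4 16)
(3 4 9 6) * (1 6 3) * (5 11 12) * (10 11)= (1 6)(3 4 9)(5 10 11 12)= [0, 6, 2, 4, 9, 10, 1, 7, 8, 3, 11, 12, 5]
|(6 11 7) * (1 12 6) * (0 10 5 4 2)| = 5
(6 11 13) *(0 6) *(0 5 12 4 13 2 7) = (0 6 11 2 7)(4 13 5 12) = [6, 1, 7, 3, 13, 12, 11, 0, 8, 9, 10, 2, 4, 5]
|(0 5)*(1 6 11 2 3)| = 10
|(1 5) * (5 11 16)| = 4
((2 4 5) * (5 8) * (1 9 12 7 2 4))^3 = (1 7 9 2 12)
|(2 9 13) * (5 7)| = |(2 9 13)(5 7)| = 6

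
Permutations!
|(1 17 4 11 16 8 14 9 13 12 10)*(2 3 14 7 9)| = |(1 17 4 11 16 8 7 9 13 12 10)(2 3 14)| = 33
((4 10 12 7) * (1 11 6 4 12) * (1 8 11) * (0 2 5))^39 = (4 6 11 8 10)(7 12)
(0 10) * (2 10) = (0 2 10) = [2, 1, 10, 3, 4, 5, 6, 7, 8, 9, 0]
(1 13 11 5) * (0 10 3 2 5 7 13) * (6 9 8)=(0 10 3 2 5 1)(6 9 8)(7 13 11)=[10, 0, 5, 2, 4, 1, 9, 13, 6, 8, 3, 7, 12, 11]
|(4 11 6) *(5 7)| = |(4 11 6)(5 7)| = 6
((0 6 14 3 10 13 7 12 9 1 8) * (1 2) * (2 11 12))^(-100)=((0 6 14 3 10 13 7 2 1 8)(9 11 12))^(-100)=(14)(9 12 11)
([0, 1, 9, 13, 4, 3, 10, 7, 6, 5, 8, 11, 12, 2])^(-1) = [0, 1, 13, 5, 4, 9, 8, 7, 10, 2, 6, 11, 12, 3]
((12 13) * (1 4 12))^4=(13)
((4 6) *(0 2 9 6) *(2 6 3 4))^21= (0 9)(2 4)(3 6)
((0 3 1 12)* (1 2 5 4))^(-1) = (0 12 1 4 5 2 3)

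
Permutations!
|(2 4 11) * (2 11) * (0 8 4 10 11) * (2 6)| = 7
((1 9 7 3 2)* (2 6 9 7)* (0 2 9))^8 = (9)(0 1 3)(2 7 6)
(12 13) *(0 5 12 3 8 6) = [5, 1, 2, 8, 4, 12, 0, 7, 6, 9, 10, 11, 13, 3] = (0 5 12 13 3 8 6)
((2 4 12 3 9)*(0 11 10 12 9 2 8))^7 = (0 9 2 12 11 8 4 3 10) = ((0 11 10 12 3 2 4 9 8))^7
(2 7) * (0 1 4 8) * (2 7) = (0 1 4 8) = [1, 4, 2, 3, 8, 5, 6, 7, 0]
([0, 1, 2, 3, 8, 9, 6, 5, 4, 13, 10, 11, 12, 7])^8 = [0, 1, 2, 3, 4, 5, 6, 7, 8, 9, 10, 11, 12, 13]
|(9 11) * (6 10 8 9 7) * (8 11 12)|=|(6 10 11 7)(8 9 12)|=12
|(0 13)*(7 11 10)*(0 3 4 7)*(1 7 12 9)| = 10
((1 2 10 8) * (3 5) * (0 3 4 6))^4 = ((0 3 5 4 6)(1 2 10 8))^4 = (10)(0 6 4 5 3)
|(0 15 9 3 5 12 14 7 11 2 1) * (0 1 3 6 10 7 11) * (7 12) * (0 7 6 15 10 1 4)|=|(0 10 12 14 11 2 3 5 6 1 4)(9 15)|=22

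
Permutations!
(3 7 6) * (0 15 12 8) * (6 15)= (0 6 3 7 15 12 8)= [6, 1, 2, 7, 4, 5, 3, 15, 0, 9, 10, 11, 8, 13, 14, 12]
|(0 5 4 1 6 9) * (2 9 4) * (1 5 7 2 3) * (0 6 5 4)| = 15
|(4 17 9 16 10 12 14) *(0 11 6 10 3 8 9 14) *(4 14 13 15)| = |(0 11 6 10 12)(3 8 9 16)(4 17 13 15)| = 20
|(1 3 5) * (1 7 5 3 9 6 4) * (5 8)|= 12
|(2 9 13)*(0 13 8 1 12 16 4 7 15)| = 11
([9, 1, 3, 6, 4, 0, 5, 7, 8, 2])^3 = (0 3)(2 5)(6 9)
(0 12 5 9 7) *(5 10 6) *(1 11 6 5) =[12, 11, 2, 3, 4, 9, 1, 0, 8, 7, 5, 6, 10] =(0 12 10 5 9 7)(1 11 6)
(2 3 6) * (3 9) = (2 9 3 6) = [0, 1, 9, 6, 4, 5, 2, 7, 8, 3]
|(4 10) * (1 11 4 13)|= |(1 11 4 10 13)|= 5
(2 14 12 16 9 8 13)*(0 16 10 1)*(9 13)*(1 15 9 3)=[16, 0, 14, 1, 4, 5, 6, 7, 3, 8, 15, 11, 10, 2, 12, 9, 13]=(0 16 13 2 14 12 10 15 9 8 3 1)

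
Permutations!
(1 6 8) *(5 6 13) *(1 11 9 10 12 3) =(1 13 5 6 8 11 9 10 12 3) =[0, 13, 2, 1, 4, 6, 8, 7, 11, 10, 12, 9, 3, 5]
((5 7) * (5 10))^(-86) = (5 7 10)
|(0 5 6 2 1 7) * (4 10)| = 6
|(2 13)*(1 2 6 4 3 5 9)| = |(1 2 13 6 4 3 5 9)| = 8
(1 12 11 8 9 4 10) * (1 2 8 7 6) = (1 12 11 7 6)(2 8 9 4 10) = [0, 12, 8, 3, 10, 5, 1, 6, 9, 4, 2, 7, 11]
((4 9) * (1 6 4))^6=(1 4)(6 9)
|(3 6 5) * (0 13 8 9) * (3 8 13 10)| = 7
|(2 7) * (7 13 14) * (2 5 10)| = 6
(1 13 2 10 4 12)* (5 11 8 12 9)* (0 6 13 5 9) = (0 6 13 2 10 4)(1 5 11 8 12) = [6, 5, 10, 3, 0, 11, 13, 7, 12, 9, 4, 8, 1, 2]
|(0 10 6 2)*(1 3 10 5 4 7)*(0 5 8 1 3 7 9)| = 11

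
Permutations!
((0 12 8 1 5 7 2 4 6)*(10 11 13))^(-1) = ((0 12 8 1 5 7 2 4 6)(10 11 13))^(-1) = (0 6 4 2 7 5 1 8 12)(10 13 11)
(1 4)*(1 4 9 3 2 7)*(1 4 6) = (1 9 3 2 7 4 6) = [0, 9, 7, 2, 6, 5, 1, 4, 8, 3]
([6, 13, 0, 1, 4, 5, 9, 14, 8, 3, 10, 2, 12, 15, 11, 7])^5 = (0 13 2 1 11 3 14 9 7 6 15)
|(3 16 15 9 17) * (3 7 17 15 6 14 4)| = |(3 16 6 14 4)(7 17)(9 15)| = 10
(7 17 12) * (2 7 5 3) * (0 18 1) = [18, 0, 7, 2, 4, 3, 6, 17, 8, 9, 10, 11, 5, 13, 14, 15, 16, 12, 1] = (0 18 1)(2 7 17 12 5 3)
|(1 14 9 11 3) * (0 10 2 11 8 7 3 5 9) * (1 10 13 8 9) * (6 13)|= |(0 6 13 8 7 3 10 2 11 5 1 14)|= 12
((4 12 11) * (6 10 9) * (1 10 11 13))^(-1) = (1 13 12 4 11 6 9 10)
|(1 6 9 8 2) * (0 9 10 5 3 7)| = 10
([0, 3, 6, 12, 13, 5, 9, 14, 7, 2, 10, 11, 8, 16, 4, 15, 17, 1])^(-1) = (1 17 16 13 4 14 7 8 12 3)(2 9 6)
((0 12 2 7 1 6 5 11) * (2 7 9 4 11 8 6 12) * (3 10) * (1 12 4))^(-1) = (0 11 4 1 9 2)(3 10)(5 6 8)(7 12)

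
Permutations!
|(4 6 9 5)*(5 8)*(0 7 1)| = 15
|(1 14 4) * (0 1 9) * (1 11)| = |(0 11 1 14 4 9)| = 6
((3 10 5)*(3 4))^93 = ((3 10 5 4))^93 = (3 10 5 4)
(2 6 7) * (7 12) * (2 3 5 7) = (2 6 12)(3 5 7) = [0, 1, 6, 5, 4, 7, 12, 3, 8, 9, 10, 11, 2]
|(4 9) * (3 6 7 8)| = |(3 6 7 8)(4 9)| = 4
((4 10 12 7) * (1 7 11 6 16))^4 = (1 12)(4 6)(7 11)(10 16)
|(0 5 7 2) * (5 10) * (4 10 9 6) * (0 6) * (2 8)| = 14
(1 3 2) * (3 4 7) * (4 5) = (1 5 4 7 3 2) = [0, 5, 1, 2, 7, 4, 6, 3]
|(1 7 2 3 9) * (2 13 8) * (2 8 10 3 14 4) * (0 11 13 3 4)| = |(0 11 13 10 4 2 14)(1 7 3 9)| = 28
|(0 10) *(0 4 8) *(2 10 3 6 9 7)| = |(0 3 6 9 7 2 10 4 8)| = 9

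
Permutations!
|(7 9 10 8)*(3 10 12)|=6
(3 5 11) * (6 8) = [0, 1, 2, 5, 4, 11, 8, 7, 6, 9, 10, 3] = (3 5 11)(6 8)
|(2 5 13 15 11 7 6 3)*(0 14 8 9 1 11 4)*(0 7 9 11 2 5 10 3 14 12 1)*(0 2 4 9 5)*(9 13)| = |(0 12 1 4 7 6 14 8 11 5 9 2 10 3)(13 15)| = 14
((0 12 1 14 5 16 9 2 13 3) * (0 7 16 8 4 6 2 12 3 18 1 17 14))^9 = (0 8 7 6 9 13 17 1 5 3 4 16 2 12 18 14)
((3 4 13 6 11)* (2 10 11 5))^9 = ((2 10 11 3 4 13 6 5))^9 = (2 10 11 3 4 13 6 5)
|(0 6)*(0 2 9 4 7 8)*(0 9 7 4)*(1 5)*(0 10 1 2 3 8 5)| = |(0 6 3 8 9 10 1)(2 7 5)| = 21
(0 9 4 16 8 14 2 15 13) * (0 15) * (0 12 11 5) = (0 9 4 16 8 14 2 12 11 5)(13 15) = [9, 1, 12, 3, 16, 0, 6, 7, 14, 4, 10, 5, 11, 15, 2, 13, 8]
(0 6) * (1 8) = (0 6)(1 8) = [6, 8, 2, 3, 4, 5, 0, 7, 1]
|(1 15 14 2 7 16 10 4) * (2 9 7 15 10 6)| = 21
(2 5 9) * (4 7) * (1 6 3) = (1 6 3)(2 5 9)(4 7) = [0, 6, 5, 1, 7, 9, 3, 4, 8, 2]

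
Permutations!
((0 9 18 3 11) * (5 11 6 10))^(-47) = (0 9 18 3 6 10 5 11)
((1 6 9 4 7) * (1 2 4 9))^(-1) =((9)(1 6)(2 4 7))^(-1) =(9)(1 6)(2 7 4)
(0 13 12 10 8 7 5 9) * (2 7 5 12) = [13, 1, 7, 3, 4, 9, 6, 12, 5, 0, 8, 11, 10, 2] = (0 13 2 7 12 10 8 5 9)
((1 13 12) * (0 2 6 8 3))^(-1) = (0 3 8 6 2)(1 12 13)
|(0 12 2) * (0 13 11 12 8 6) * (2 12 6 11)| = 4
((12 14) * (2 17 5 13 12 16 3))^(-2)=((2 17 5 13 12 14 16 3))^(-2)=(2 16 12 5)(3 14 13 17)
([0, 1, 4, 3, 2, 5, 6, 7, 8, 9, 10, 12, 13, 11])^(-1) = (2 4)(11 13 12)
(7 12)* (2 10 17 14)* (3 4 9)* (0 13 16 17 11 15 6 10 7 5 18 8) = (0 13 16 17 14 2 7 12 5 18 8)(3 4 9)(6 10 11 15) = [13, 1, 7, 4, 9, 18, 10, 12, 0, 3, 11, 15, 5, 16, 2, 6, 17, 14, 8]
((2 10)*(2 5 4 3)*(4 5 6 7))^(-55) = (2 3 4 7 6 10)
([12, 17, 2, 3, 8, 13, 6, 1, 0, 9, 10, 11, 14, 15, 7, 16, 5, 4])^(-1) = (0 8 4 17 1 7 14 12)(5 16 15 13)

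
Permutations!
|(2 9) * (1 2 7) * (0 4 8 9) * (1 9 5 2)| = |(0 4 8 5 2)(7 9)| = 10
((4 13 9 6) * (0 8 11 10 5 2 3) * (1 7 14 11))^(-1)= ((0 8 1 7 14 11 10 5 2 3)(4 13 9 6))^(-1)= (0 3 2 5 10 11 14 7 1 8)(4 6 9 13)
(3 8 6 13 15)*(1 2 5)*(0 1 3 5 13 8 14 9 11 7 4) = (0 1 2 13 15 5 3 14 9 11 7 4)(6 8) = [1, 2, 13, 14, 0, 3, 8, 4, 6, 11, 10, 7, 12, 15, 9, 5]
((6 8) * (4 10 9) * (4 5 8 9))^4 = (10)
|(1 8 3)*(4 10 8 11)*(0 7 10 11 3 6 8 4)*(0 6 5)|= |(0 7 10 4 11 6 8 5)(1 3)|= 8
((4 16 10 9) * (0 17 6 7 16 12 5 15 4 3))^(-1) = ((0 17 6 7 16 10 9 3)(4 12 5 15))^(-1) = (0 3 9 10 16 7 6 17)(4 15 5 12)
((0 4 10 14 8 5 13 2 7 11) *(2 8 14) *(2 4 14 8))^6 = ((0 14 8 5 13 2 7 11)(4 10))^6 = (0 7 13 8)(2 5 14 11)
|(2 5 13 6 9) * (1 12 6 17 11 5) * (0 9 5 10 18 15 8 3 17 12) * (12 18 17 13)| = |(0 9 2 1)(3 13 18 15 8)(5 12 6)(10 17 11)| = 60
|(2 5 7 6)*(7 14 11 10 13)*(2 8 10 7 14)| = |(2 5)(6 8 10 13 14 11 7)| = 14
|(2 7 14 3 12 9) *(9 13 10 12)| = |(2 7 14 3 9)(10 12 13)| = 15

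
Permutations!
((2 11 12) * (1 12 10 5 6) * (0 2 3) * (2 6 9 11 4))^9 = (0 3 12 1 6)(2 4)(5 9 11 10)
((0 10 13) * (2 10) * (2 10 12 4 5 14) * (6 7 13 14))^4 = (0 12 7 14 5)(2 6 10 4 13)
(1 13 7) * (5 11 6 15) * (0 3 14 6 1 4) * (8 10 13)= (0 3 14 6 15 5 11 1 8 10 13 7 4)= [3, 8, 2, 14, 0, 11, 15, 4, 10, 9, 13, 1, 12, 7, 6, 5]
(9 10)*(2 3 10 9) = (2 3 10) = [0, 1, 3, 10, 4, 5, 6, 7, 8, 9, 2]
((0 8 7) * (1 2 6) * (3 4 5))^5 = (0 7 8)(1 6 2)(3 5 4)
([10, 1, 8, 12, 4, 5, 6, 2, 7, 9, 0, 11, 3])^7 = [10, 1, 8, 12, 4, 5, 6, 2, 7, 9, 0, 11, 3]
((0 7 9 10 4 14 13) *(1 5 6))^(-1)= ((0 7 9 10 4 14 13)(1 5 6))^(-1)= (0 13 14 4 10 9 7)(1 6 5)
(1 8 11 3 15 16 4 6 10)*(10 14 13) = (1 8 11 3 15 16 4 6 14 13 10) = [0, 8, 2, 15, 6, 5, 14, 7, 11, 9, 1, 3, 12, 10, 13, 16, 4]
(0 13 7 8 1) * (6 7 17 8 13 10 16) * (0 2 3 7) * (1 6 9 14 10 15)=(0 15 1 2 3 7 13 17 8 6)(9 14 10 16)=[15, 2, 3, 7, 4, 5, 0, 13, 6, 14, 16, 11, 12, 17, 10, 1, 9, 8]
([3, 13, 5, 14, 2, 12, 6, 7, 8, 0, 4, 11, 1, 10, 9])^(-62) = (0 14)(1 13 10 4 2 5 12)(3 9)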